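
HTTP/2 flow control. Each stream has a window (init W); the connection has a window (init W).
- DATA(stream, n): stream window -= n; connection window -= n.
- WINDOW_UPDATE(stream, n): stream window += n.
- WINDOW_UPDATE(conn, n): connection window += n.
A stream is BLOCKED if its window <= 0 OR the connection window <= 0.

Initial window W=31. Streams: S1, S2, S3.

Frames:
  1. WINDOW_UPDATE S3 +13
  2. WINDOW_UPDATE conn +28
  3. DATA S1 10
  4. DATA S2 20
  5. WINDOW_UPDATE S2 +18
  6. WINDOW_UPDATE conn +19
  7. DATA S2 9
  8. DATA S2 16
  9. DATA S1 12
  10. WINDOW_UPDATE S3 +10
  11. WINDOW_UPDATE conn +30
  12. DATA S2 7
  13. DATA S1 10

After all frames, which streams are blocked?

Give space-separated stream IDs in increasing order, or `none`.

Op 1: conn=31 S1=31 S2=31 S3=44 blocked=[]
Op 2: conn=59 S1=31 S2=31 S3=44 blocked=[]
Op 3: conn=49 S1=21 S2=31 S3=44 blocked=[]
Op 4: conn=29 S1=21 S2=11 S3=44 blocked=[]
Op 5: conn=29 S1=21 S2=29 S3=44 blocked=[]
Op 6: conn=48 S1=21 S2=29 S3=44 blocked=[]
Op 7: conn=39 S1=21 S2=20 S3=44 blocked=[]
Op 8: conn=23 S1=21 S2=4 S3=44 blocked=[]
Op 9: conn=11 S1=9 S2=4 S3=44 blocked=[]
Op 10: conn=11 S1=9 S2=4 S3=54 blocked=[]
Op 11: conn=41 S1=9 S2=4 S3=54 blocked=[]
Op 12: conn=34 S1=9 S2=-3 S3=54 blocked=[2]
Op 13: conn=24 S1=-1 S2=-3 S3=54 blocked=[1, 2]

Answer: S1 S2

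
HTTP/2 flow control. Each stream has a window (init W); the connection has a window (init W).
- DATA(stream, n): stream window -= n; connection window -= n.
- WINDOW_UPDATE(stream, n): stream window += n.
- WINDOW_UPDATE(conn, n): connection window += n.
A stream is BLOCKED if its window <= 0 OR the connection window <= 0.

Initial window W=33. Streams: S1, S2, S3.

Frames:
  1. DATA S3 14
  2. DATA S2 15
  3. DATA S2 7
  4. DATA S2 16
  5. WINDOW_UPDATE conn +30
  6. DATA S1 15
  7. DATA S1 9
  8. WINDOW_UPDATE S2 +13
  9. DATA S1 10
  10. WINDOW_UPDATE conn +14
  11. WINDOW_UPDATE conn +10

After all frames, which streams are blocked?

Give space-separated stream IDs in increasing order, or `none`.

Answer: S1

Derivation:
Op 1: conn=19 S1=33 S2=33 S3=19 blocked=[]
Op 2: conn=4 S1=33 S2=18 S3=19 blocked=[]
Op 3: conn=-3 S1=33 S2=11 S3=19 blocked=[1, 2, 3]
Op 4: conn=-19 S1=33 S2=-5 S3=19 blocked=[1, 2, 3]
Op 5: conn=11 S1=33 S2=-5 S3=19 blocked=[2]
Op 6: conn=-4 S1=18 S2=-5 S3=19 blocked=[1, 2, 3]
Op 7: conn=-13 S1=9 S2=-5 S3=19 blocked=[1, 2, 3]
Op 8: conn=-13 S1=9 S2=8 S3=19 blocked=[1, 2, 3]
Op 9: conn=-23 S1=-1 S2=8 S3=19 blocked=[1, 2, 3]
Op 10: conn=-9 S1=-1 S2=8 S3=19 blocked=[1, 2, 3]
Op 11: conn=1 S1=-1 S2=8 S3=19 blocked=[1]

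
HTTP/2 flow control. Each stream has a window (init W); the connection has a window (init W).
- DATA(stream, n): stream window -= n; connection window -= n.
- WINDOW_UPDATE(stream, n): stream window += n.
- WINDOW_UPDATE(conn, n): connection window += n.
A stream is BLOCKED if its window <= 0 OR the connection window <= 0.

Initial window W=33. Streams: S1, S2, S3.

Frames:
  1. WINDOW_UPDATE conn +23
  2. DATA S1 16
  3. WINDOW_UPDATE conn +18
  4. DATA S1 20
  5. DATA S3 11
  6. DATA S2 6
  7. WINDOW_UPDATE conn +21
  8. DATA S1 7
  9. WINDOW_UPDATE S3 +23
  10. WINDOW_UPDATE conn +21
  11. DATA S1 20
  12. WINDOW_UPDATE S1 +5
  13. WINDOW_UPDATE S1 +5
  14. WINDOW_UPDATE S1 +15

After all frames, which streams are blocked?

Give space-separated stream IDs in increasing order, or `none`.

Answer: S1

Derivation:
Op 1: conn=56 S1=33 S2=33 S3=33 blocked=[]
Op 2: conn=40 S1=17 S2=33 S3=33 blocked=[]
Op 3: conn=58 S1=17 S2=33 S3=33 blocked=[]
Op 4: conn=38 S1=-3 S2=33 S3=33 blocked=[1]
Op 5: conn=27 S1=-3 S2=33 S3=22 blocked=[1]
Op 6: conn=21 S1=-3 S2=27 S3=22 blocked=[1]
Op 7: conn=42 S1=-3 S2=27 S3=22 blocked=[1]
Op 8: conn=35 S1=-10 S2=27 S3=22 blocked=[1]
Op 9: conn=35 S1=-10 S2=27 S3=45 blocked=[1]
Op 10: conn=56 S1=-10 S2=27 S3=45 blocked=[1]
Op 11: conn=36 S1=-30 S2=27 S3=45 blocked=[1]
Op 12: conn=36 S1=-25 S2=27 S3=45 blocked=[1]
Op 13: conn=36 S1=-20 S2=27 S3=45 blocked=[1]
Op 14: conn=36 S1=-5 S2=27 S3=45 blocked=[1]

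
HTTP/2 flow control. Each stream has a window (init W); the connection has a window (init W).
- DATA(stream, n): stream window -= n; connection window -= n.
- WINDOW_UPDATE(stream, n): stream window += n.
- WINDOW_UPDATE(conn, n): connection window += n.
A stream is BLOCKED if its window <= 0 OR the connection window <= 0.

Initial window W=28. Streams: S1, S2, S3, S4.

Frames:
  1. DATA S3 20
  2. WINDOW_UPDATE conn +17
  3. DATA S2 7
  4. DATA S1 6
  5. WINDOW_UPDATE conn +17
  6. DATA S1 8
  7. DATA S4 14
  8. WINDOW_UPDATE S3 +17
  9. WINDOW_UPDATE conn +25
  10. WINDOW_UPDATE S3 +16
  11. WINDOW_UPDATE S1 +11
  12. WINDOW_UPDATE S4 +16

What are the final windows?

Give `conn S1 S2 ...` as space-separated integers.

Op 1: conn=8 S1=28 S2=28 S3=8 S4=28 blocked=[]
Op 2: conn=25 S1=28 S2=28 S3=8 S4=28 blocked=[]
Op 3: conn=18 S1=28 S2=21 S3=8 S4=28 blocked=[]
Op 4: conn=12 S1=22 S2=21 S3=8 S4=28 blocked=[]
Op 5: conn=29 S1=22 S2=21 S3=8 S4=28 blocked=[]
Op 6: conn=21 S1=14 S2=21 S3=8 S4=28 blocked=[]
Op 7: conn=7 S1=14 S2=21 S3=8 S4=14 blocked=[]
Op 8: conn=7 S1=14 S2=21 S3=25 S4=14 blocked=[]
Op 9: conn=32 S1=14 S2=21 S3=25 S4=14 blocked=[]
Op 10: conn=32 S1=14 S2=21 S3=41 S4=14 blocked=[]
Op 11: conn=32 S1=25 S2=21 S3=41 S4=14 blocked=[]
Op 12: conn=32 S1=25 S2=21 S3=41 S4=30 blocked=[]

Answer: 32 25 21 41 30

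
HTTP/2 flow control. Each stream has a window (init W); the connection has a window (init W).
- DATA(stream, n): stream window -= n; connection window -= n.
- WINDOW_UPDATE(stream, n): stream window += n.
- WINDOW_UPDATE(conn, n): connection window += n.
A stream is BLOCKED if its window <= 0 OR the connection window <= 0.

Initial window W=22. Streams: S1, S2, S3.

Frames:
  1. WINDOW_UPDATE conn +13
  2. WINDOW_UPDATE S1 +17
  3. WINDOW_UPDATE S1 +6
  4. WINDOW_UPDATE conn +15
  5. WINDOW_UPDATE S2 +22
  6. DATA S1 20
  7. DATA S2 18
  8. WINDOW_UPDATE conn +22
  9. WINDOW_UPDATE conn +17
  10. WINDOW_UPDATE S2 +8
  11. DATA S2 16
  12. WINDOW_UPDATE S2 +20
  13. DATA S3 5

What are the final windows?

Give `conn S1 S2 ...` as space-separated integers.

Op 1: conn=35 S1=22 S2=22 S3=22 blocked=[]
Op 2: conn=35 S1=39 S2=22 S3=22 blocked=[]
Op 3: conn=35 S1=45 S2=22 S3=22 blocked=[]
Op 4: conn=50 S1=45 S2=22 S3=22 blocked=[]
Op 5: conn=50 S1=45 S2=44 S3=22 blocked=[]
Op 6: conn=30 S1=25 S2=44 S3=22 blocked=[]
Op 7: conn=12 S1=25 S2=26 S3=22 blocked=[]
Op 8: conn=34 S1=25 S2=26 S3=22 blocked=[]
Op 9: conn=51 S1=25 S2=26 S3=22 blocked=[]
Op 10: conn=51 S1=25 S2=34 S3=22 blocked=[]
Op 11: conn=35 S1=25 S2=18 S3=22 blocked=[]
Op 12: conn=35 S1=25 S2=38 S3=22 blocked=[]
Op 13: conn=30 S1=25 S2=38 S3=17 blocked=[]

Answer: 30 25 38 17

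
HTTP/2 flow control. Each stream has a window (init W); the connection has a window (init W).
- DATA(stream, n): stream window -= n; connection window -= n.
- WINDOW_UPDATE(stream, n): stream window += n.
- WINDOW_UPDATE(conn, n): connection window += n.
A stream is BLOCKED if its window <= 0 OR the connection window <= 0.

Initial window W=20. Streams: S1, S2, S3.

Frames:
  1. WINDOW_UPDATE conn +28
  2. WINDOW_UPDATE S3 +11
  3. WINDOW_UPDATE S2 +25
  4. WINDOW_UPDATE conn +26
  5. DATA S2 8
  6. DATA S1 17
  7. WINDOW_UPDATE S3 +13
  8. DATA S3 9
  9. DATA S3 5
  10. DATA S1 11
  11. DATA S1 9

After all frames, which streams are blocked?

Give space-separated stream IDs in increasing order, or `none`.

Op 1: conn=48 S1=20 S2=20 S3=20 blocked=[]
Op 2: conn=48 S1=20 S2=20 S3=31 blocked=[]
Op 3: conn=48 S1=20 S2=45 S3=31 blocked=[]
Op 4: conn=74 S1=20 S2=45 S3=31 blocked=[]
Op 5: conn=66 S1=20 S2=37 S3=31 blocked=[]
Op 6: conn=49 S1=3 S2=37 S3=31 blocked=[]
Op 7: conn=49 S1=3 S2=37 S3=44 blocked=[]
Op 8: conn=40 S1=3 S2=37 S3=35 blocked=[]
Op 9: conn=35 S1=3 S2=37 S3=30 blocked=[]
Op 10: conn=24 S1=-8 S2=37 S3=30 blocked=[1]
Op 11: conn=15 S1=-17 S2=37 S3=30 blocked=[1]

Answer: S1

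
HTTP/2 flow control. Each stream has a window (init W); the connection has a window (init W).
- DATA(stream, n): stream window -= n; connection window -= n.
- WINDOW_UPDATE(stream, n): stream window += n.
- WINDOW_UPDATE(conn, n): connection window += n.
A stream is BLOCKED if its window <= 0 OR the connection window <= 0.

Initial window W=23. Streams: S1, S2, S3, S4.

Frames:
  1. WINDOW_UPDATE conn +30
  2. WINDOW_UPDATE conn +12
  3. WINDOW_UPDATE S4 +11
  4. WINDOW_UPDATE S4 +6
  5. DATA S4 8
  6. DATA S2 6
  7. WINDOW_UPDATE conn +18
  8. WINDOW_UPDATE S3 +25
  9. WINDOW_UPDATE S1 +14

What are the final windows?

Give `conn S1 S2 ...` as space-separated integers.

Answer: 69 37 17 48 32

Derivation:
Op 1: conn=53 S1=23 S2=23 S3=23 S4=23 blocked=[]
Op 2: conn=65 S1=23 S2=23 S3=23 S4=23 blocked=[]
Op 3: conn=65 S1=23 S2=23 S3=23 S4=34 blocked=[]
Op 4: conn=65 S1=23 S2=23 S3=23 S4=40 blocked=[]
Op 5: conn=57 S1=23 S2=23 S3=23 S4=32 blocked=[]
Op 6: conn=51 S1=23 S2=17 S3=23 S4=32 blocked=[]
Op 7: conn=69 S1=23 S2=17 S3=23 S4=32 blocked=[]
Op 8: conn=69 S1=23 S2=17 S3=48 S4=32 blocked=[]
Op 9: conn=69 S1=37 S2=17 S3=48 S4=32 blocked=[]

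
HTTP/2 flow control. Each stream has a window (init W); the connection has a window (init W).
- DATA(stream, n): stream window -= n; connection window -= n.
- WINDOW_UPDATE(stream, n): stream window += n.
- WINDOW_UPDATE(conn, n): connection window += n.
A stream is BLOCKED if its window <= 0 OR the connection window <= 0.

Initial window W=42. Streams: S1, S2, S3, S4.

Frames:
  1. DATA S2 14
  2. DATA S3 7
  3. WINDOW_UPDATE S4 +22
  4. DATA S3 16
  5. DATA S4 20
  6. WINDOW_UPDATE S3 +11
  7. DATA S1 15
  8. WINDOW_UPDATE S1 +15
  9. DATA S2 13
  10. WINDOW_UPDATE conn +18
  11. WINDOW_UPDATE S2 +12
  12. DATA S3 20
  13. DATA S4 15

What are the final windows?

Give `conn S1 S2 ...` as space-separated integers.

Op 1: conn=28 S1=42 S2=28 S3=42 S4=42 blocked=[]
Op 2: conn=21 S1=42 S2=28 S3=35 S4=42 blocked=[]
Op 3: conn=21 S1=42 S2=28 S3=35 S4=64 blocked=[]
Op 4: conn=5 S1=42 S2=28 S3=19 S4=64 blocked=[]
Op 5: conn=-15 S1=42 S2=28 S3=19 S4=44 blocked=[1, 2, 3, 4]
Op 6: conn=-15 S1=42 S2=28 S3=30 S4=44 blocked=[1, 2, 3, 4]
Op 7: conn=-30 S1=27 S2=28 S3=30 S4=44 blocked=[1, 2, 3, 4]
Op 8: conn=-30 S1=42 S2=28 S3=30 S4=44 blocked=[1, 2, 3, 4]
Op 9: conn=-43 S1=42 S2=15 S3=30 S4=44 blocked=[1, 2, 3, 4]
Op 10: conn=-25 S1=42 S2=15 S3=30 S4=44 blocked=[1, 2, 3, 4]
Op 11: conn=-25 S1=42 S2=27 S3=30 S4=44 blocked=[1, 2, 3, 4]
Op 12: conn=-45 S1=42 S2=27 S3=10 S4=44 blocked=[1, 2, 3, 4]
Op 13: conn=-60 S1=42 S2=27 S3=10 S4=29 blocked=[1, 2, 3, 4]

Answer: -60 42 27 10 29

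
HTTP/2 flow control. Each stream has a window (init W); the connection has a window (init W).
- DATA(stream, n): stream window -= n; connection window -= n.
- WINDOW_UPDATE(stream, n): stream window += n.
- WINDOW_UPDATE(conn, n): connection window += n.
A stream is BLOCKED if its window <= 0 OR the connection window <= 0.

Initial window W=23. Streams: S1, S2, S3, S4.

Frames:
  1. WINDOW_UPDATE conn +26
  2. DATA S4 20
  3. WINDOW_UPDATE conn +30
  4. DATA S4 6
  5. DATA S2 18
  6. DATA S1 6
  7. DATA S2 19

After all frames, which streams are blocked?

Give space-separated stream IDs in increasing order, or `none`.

Op 1: conn=49 S1=23 S2=23 S3=23 S4=23 blocked=[]
Op 2: conn=29 S1=23 S2=23 S3=23 S4=3 blocked=[]
Op 3: conn=59 S1=23 S2=23 S3=23 S4=3 blocked=[]
Op 4: conn=53 S1=23 S2=23 S3=23 S4=-3 blocked=[4]
Op 5: conn=35 S1=23 S2=5 S3=23 S4=-3 blocked=[4]
Op 6: conn=29 S1=17 S2=5 S3=23 S4=-3 blocked=[4]
Op 7: conn=10 S1=17 S2=-14 S3=23 S4=-3 blocked=[2, 4]

Answer: S2 S4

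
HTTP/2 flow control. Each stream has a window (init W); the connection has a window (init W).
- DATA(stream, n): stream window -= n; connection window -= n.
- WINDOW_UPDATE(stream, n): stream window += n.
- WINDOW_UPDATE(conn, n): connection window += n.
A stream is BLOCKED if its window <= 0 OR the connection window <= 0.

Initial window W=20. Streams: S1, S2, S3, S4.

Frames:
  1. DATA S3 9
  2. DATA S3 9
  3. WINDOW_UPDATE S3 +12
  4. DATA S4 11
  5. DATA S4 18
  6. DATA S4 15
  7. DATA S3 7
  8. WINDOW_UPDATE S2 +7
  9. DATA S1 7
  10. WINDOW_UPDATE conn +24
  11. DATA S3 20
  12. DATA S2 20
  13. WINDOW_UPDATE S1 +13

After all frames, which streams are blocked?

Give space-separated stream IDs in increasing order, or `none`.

Op 1: conn=11 S1=20 S2=20 S3=11 S4=20 blocked=[]
Op 2: conn=2 S1=20 S2=20 S3=2 S4=20 blocked=[]
Op 3: conn=2 S1=20 S2=20 S3=14 S4=20 blocked=[]
Op 4: conn=-9 S1=20 S2=20 S3=14 S4=9 blocked=[1, 2, 3, 4]
Op 5: conn=-27 S1=20 S2=20 S3=14 S4=-9 blocked=[1, 2, 3, 4]
Op 6: conn=-42 S1=20 S2=20 S3=14 S4=-24 blocked=[1, 2, 3, 4]
Op 7: conn=-49 S1=20 S2=20 S3=7 S4=-24 blocked=[1, 2, 3, 4]
Op 8: conn=-49 S1=20 S2=27 S3=7 S4=-24 blocked=[1, 2, 3, 4]
Op 9: conn=-56 S1=13 S2=27 S3=7 S4=-24 blocked=[1, 2, 3, 4]
Op 10: conn=-32 S1=13 S2=27 S3=7 S4=-24 blocked=[1, 2, 3, 4]
Op 11: conn=-52 S1=13 S2=27 S3=-13 S4=-24 blocked=[1, 2, 3, 4]
Op 12: conn=-72 S1=13 S2=7 S3=-13 S4=-24 blocked=[1, 2, 3, 4]
Op 13: conn=-72 S1=26 S2=7 S3=-13 S4=-24 blocked=[1, 2, 3, 4]

Answer: S1 S2 S3 S4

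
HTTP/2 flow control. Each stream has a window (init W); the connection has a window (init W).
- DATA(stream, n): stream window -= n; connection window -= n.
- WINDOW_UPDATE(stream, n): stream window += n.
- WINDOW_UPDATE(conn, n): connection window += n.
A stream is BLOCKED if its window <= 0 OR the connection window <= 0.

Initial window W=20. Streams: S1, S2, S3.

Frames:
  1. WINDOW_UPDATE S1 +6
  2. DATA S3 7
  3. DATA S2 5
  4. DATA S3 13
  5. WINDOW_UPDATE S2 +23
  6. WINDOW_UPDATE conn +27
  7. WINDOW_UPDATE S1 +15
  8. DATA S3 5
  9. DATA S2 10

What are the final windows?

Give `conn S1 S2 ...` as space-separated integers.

Answer: 7 41 28 -5

Derivation:
Op 1: conn=20 S1=26 S2=20 S3=20 blocked=[]
Op 2: conn=13 S1=26 S2=20 S3=13 blocked=[]
Op 3: conn=8 S1=26 S2=15 S3=13 blocked=[]
Op 4: conn=-5 S1=26 S2=15 S3=0 blocked=[1, 2, 3]
Op 5: conn=-5 S1=26 S2=38 S3=0 blocked=[1, 2, 3]
Op 6: conn=22 S1=26 S2=38 S3=0 blocked=[3]
Op 7: conn=22 S1=41 S2=38 S3=0 blocked=[3]
Op 8: conn=17 S1=41 S2=38 S3=-5 blocked=[3]
Op 9: conn=7 S1=41 S2=28 S3=-5 blocked=[3]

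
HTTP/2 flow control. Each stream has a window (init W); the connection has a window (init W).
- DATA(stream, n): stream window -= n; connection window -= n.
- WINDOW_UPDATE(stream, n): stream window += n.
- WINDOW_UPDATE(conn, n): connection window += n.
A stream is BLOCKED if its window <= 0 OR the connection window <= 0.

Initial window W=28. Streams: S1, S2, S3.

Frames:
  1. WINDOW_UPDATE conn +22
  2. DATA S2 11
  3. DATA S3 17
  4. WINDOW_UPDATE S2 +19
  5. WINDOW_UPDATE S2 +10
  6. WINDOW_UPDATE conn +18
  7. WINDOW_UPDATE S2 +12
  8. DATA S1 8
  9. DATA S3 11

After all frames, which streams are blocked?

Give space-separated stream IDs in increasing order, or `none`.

Answer: S3

Derivation:
Op 1: conn=50 S1=28 S2=28 S3=28 blocked=[]
Op 2: conn=39 S1=28 S2=17 S3=28 blocked=[]
Op 3: conn=22 S1=28 S2=17 S3=11 blocked=[]
Op 4: conn=22 S1=28 S2=36 S3=11 blocked=[]
Op 5: conn=22 S1=28 S2=46 S3=11 blocked=[]
Op 6: conn=40 S1=28 S2=46 S3=11 blocked=[]
Op 7: conn=40 S1=28 S2=58 S3=11 blocked=[]
Op 8: conn=32 S1=20 S2=58 S3=11 blocked=[]
Op 9: conn=21 S1=20 S2=58 S3=0 blocked=[3]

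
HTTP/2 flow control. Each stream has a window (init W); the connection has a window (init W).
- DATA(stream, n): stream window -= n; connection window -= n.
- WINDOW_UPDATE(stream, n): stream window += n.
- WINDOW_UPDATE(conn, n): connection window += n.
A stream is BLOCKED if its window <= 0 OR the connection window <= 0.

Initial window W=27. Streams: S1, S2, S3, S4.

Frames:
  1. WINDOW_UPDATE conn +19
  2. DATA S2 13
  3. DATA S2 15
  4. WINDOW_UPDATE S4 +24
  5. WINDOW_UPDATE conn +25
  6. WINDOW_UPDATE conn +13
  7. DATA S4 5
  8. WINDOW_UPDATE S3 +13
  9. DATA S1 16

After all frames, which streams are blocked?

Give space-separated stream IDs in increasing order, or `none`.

Op 1: conn=46 S1=27 S2=27 S3=27 S4=27 blocked=[]
Op 2: conn=33 S1=27 S2=14 S3=27 S4=27 blocked=[]
Op 3: conn=18 S1=27 S2=-1 S3=27 S4=27 blocked=[2]
Op 4: conn=18 S1=27 S2=-1 S3=27 S4=51 blocked=[2]
Op 5: conn=43 S1=27 S2=-1 S3=27 S4=51 blocked=[2]
Op 6: conn=56 S1=27 S2=-1 S3=27 S4=51 blocked=[2]
Op 7: conn=51 S1=27 S2=-1 S3=27 S4=46 blocked=[2]
Op 8: conn=51 S1=27 S2=-1 S3=40 S4=46 blocked=[2]
Op 9: conn=35 S1=11 S2=-1 S3=40 S4=46 blocked=[2]

Answer: S2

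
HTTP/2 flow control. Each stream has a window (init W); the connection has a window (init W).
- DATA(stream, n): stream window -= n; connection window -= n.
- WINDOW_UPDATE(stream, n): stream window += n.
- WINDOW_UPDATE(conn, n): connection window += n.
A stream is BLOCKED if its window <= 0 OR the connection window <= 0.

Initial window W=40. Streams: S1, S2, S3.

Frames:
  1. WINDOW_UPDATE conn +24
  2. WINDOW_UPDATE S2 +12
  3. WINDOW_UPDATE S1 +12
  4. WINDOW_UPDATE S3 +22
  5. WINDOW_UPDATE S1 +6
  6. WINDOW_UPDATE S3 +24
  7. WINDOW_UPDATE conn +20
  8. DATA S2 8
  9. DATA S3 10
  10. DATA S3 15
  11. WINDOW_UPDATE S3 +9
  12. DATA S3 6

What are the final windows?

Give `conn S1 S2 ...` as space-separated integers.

Answer: 45 58 44 64

Derivation:
Op 1: conn=64 S1=40 S2=40 S3=40 blocked=[]
Op 2: conn=64 S1=40 S2=52 S3=40 blocked=[]
Op 3: conn=64 S1=52 S2=52 S3=40 blocked=[]
Op 4: conn=64 S1=52 S2=52 S3=62 blocked=[]
Op 5: conn=64 S1=58 S2=52 S3=62 blocked=[]
Op 6: conn=64 S1=58 S2=52 S3=86 blocked=[]
Op 7: conn=84 S1=58 S2=52 S3=86 blocked=[]
Op 8: conn=76 S1=58 S2=44 S3=86 blocked=[]
Op 9: conn=66 S1=58 S2=44 S3=76 blocked=[]
Op 10: conn=51 S1=58 S2=44 S3=61 blocked=[]
Op 11: conn=51 S1=58 S2=44 S3=70 blocked=[]
Op 12: conn=45 S1=58 S2=44 S3=64 blocked=[]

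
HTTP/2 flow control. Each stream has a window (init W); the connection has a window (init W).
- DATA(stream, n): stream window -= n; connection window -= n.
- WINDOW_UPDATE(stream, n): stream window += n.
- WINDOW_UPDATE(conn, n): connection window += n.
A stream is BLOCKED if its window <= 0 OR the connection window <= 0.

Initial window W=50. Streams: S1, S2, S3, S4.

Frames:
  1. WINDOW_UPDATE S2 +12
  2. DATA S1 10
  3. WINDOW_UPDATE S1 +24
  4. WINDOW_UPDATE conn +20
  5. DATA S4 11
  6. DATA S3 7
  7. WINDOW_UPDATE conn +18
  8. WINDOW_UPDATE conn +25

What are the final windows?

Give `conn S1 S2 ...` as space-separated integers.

Op 1: conn=50 S1=50 S2=62 S3=50 S4=50 blocked=[]
Op 2: conn=40 S1=40 S2=62 S3=50 S4=50 blocked=[]
Op 3: conn=40 S1=64 S2=62 S3=50 S4=50 blocked=[]
Op 4: conn=60 S1=64 S2=62 S3=50 S4=50 blocked=[]
Op 5: conn=49 S1=64 S2=62 S3=50 S4=39 blocked=[]
Op 6: conn=42 S1=64 S2=62 S3=43 S4=39 blocked=[]
Op 7: conn=60 S1=64 S2=62 S3=43 S4=39 blocked=[]
Op 8: conn=85 S1=64 S2=62 S3=43 S4=39 blocked=[]

Answer: 85 64 62 43 39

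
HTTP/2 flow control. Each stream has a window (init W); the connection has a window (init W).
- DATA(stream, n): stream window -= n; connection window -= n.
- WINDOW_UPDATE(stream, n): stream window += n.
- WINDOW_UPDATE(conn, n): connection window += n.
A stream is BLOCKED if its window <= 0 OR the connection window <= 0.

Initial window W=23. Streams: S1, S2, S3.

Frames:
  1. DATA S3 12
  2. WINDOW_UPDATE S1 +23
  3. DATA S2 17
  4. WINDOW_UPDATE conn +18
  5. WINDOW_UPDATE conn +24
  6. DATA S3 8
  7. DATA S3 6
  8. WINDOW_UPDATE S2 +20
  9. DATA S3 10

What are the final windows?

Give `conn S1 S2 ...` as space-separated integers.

Answer: 12 46 26 -13

Derivation:
Op 1: conn=11 S1=23 S2=23 S3=11 blocked=[]
Op 2: conn=11 S1=46 S2=23 S3=11 blocked=[]
Op 3: conn=-6 S1=46 S2=6 S3=11 blocked=[1, 2, 3]
Op 4: conn=12 S1=46 S2=6 S3=11 blocked=[]
Op 5: conn=36 S1=46 S2=6 S3=11 blocked=[]
Op 6: conn=28 S1=46 S2=6 S3=3 blocked=[]
Op 7: conn=22 S1=46 S2=6 S3=-3 blocked=[3]
Op 8: conn=22 S1=46 S2=26 S3=-3 blocked=[3]
Op 9: conn=12 S1=46 S2=26 S3=-13 blocked=[3]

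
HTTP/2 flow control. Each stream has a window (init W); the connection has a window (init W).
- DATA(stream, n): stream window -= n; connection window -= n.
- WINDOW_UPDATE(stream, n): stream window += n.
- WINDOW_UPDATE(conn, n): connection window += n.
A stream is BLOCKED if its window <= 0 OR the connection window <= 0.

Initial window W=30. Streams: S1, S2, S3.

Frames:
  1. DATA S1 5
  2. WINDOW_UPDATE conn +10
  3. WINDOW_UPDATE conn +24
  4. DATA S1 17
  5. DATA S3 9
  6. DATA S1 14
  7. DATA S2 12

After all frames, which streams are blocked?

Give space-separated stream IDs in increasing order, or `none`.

Answer: S1

Derivation:
Op 1: conn=25 S1=25 S2=30 S3=30 blocked=[]
Op 2: conn=35 S1=25 S2=30 S3=30 blocked=[]
Op 3: conn=59 S1=25 S2=30 S3=30 blocked=[]
Op 4: conn=42 S1=8 S2=30 S3=30 blocked=[]
Op 5: conn=33 S1=8 S2=30 S3=21 blocked=[]
Op 6: conn=19 S1=-6 S2=30 S3=21 blocked=[1]
Op 7: conn=7 S1=-6 S2=18 S3=21 blocked=[1]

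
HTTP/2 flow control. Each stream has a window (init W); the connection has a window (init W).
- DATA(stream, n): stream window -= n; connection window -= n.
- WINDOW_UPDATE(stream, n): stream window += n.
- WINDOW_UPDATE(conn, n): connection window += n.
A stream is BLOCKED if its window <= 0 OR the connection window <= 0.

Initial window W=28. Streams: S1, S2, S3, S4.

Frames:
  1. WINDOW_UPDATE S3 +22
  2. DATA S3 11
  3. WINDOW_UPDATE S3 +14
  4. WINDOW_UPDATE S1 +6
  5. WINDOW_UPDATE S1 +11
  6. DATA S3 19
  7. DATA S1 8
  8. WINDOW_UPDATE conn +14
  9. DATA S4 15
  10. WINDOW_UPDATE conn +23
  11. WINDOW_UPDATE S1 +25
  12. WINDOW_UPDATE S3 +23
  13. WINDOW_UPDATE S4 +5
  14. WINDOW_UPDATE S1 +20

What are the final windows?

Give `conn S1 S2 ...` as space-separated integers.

Op 1: conn=28 S1=28 S2=28 S3=50 S4=28 blocked=[]
Op 2: conn=17 S1=28 S2=28 S3=39 S4=28 blocked=[]
Op 3: conn=17 S1=28 S2=28 S3=53 S4=28 blocked=[]
Op 4: conn=17 S1=34 S2=28 S3=53 S4=28 blocked=[]
Op 5: conn=17 S1=45 S2=28 S3=53 S4=28 blocked=[]
Op 6: conn=-2 S1=45 S2=28 S3=34 S4=28 blocked=[1, 2, 3, 4]
Op 7: conn=-10 S1=37 S2=28 S3=34 S4=28 blocked=[1, 2, 3, 4]
Op 8: conn=4 S1=37 S2=28 S3=34 S4=28 blocked=[]
Op 9: conn=-11 S1=37 S2=28 S3=34 S4=13 blocked=[1, 2, 3, 4]
Op 10: conn=12 S1=37 S2=28 S3=34 S4=13 blocked=[]
Op 11: conn=12 S1=62 S2=28 S3=34 S4=13 blocked=[]
Op 12: conn=12 S1=62 S2=28 S3=57 S4=13 blocked=[]
Op 13: conn=12 S1=62 S2=28 S3=57 S4=18 blocked=[]
Op 14: conn=12 S1=82 S2=28 S3=57 S4=18 blocked=[]

Answer: 12 82 28 57 18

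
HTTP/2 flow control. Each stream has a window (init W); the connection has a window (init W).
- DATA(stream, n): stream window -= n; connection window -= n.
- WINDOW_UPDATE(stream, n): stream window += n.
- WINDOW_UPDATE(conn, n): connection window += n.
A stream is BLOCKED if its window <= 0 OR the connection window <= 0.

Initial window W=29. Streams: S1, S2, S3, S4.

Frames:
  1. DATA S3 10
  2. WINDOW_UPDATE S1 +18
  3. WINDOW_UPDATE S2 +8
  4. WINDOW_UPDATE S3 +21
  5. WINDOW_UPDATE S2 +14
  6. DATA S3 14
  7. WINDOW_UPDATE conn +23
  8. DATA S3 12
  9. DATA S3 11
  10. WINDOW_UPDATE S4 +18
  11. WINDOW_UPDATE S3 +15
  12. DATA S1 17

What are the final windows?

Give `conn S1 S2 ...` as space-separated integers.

Answer: -12 30 51 18 47

Derivation:
Op 1: conn=19 S1=29 S2=29 S3=19 S4=29 blocked=[]
Op 2: conn=19 S1=47 S2=29 S3=19 S4=29 blocked=[]
Op 3: conn=19 S1=47 S2=37 S3=19 S4=29 blocked=[]
Op 4: conn=19 S1=47 S2=37 S3=40 S4=29 blocked=[]
Op 5: conn=19 S1=47 S2=51 S3=40 S4=29 blocked=[]
Op 6: conn=5 S1=47 S2=51 S3=26 S4=29 blocked=[]
Op 7: conn=28 S1=47 S2=51 S3=26 S4=29 blocked=[]
Op 8: conn=16 S1=47 S2=51 S3=14 S4=29 blocked=[]
Op 9: conn=5 S1=47 S2=51 S3=3 S4=29 blocked=[]
Op 10: conn=5 S1=47 S2=51 S3=3 S4=47 blocked=[]
Op 11: conn=5 S1=47 S2=51 S3=18 S4=47 blocked=[]
Op 12: conn=-12 S1=30 S2=51 S3=18 S4=47 blocked=[1, 2, 3, 4]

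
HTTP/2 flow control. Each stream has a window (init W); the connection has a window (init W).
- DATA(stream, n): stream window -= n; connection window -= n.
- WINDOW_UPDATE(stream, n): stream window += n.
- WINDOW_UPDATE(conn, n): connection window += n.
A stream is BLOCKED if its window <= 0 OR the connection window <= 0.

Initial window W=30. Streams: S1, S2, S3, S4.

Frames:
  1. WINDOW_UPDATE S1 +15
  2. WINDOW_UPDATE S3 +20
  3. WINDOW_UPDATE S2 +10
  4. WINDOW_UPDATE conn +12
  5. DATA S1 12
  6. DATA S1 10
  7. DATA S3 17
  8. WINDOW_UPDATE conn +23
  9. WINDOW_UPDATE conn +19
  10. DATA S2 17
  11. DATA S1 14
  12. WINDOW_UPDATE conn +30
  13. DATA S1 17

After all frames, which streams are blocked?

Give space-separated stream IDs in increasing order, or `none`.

Op 1: conn=30 S1=45 S2=30 S3=30 S4=30 blocked=[]
Op 2: conn=30 S1=45 S2=30 S3=50 S4=30 blocked=[]
Op 3: conn=30 S1=45 S2=40 S3=50 S4=30 blocked=[]
Op 4: conn=42 S1=45 S2=40 S3=50 S4=30 blocked=[]
Op 5: conn=30 S1=33 S2=40 S3=50 S4=30 blocked=[]
Op 6: conn=20 S1=23 S2=40 S3=50 S4=30 blocked=[]
Op 7: conn=3 S1=23 S2=40 S3=33 S4=30 blocked=[]
Op 8: conn=26 S1=23 S2=40 S3=33 S4=30 blocked=[]
Op 9: conn=45 S1=23 S2=40 S3=33 S4=30 blocked=[]
Op 10: conn=28 S1=23 S2=23 S3=33 S4=30 blocked=[]
Op 11: conn=14 S1=9 S2=23 S3=33 S4=30 blocked=[]
Op 12: conn=44 S1=9 S2=23 S3=33 S4=30 blocked=[]
Op 13: conn=27 S1=-8 S2=23 S3=33 S4=30 blocked=[1]

Answer: S1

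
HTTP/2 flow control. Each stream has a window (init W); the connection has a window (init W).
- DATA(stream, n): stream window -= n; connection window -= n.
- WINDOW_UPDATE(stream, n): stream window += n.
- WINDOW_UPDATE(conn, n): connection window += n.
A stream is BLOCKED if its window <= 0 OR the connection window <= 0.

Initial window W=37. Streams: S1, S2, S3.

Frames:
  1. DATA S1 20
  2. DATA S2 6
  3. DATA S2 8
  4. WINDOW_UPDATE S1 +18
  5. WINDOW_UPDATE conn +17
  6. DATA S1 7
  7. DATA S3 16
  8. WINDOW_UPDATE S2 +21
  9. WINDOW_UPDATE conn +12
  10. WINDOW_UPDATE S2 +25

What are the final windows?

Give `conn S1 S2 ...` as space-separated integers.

Answer: 9 28 69 21

Derivation:
Op 1: conn=17 S1=17 S2=37 S3=37 blocked=[]
Op 2: conn=11 S1=17 S2=31 S3=37 blocked=[]
Op 3: conn=3 S1=17 S2=23 S3=37 blocked=[]
Op 4: conn=3 S1=35 S2=23 S3=37 blocked=[]
Op 5: conn=20 S1=35 S2=23 S3=37 blocked=[]
Op 6: conn=13 S1=28 S2=23 S3=37 blocked=[]
Op 7: conn=-3 S1=28 S2=23 S3=21 blocked=[1, 2, 3]
Op 8: conn=-3 S1=28 S2=44 S3=21 blocked=[1, 2, 3]
Op 9: conn=9 S1=28 S2=44 S3=21 blocked=[]
Op 10: conn=9 S1=28 S2=69 S3=21 blocked=[]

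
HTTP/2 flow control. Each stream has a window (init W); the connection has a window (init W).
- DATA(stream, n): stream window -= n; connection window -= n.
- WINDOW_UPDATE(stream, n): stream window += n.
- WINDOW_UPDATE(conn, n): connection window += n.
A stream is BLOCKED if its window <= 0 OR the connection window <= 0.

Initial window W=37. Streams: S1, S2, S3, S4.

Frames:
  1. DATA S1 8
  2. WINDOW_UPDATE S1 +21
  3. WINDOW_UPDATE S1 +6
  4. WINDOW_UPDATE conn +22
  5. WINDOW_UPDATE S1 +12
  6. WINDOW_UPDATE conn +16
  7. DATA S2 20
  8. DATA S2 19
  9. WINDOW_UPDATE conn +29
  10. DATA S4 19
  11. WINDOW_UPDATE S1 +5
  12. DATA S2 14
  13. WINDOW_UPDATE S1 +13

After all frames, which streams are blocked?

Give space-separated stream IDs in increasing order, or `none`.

Answer: S2

Derivation:
Op 1: conn=29 S1=29 S2=37 S3=37 S4=37 blocked=[]
Op 2: conn=29 S1=50 S2=37 S3=37 S4=37 blocked=[]
Op 3: conn=29 S1=56 S2=37 S3=37 S4=37 blocked=[]
Op 4: conn=51 S1=56 S2=37 S3=37 S4=37 blocked=[]
Op 5: conn=51 S1=68 S2=37 S3=37 S4=37 blocked=[]
Op 6: conn=67 S1=68 S2=37 S3=37 S4=37 blocked=[]
Op 7: conn=47 S1=68 S2=17 S3=37 S4=37 blocked=[]
Op 8: conn=28 S1=68 S2=-2 S3=37 S4=37 blocked=[2]
Op 9: conn=57 S1=68 S2=-2 S3=37 S4=37 blocked=[2]
Op 10: conn=38 S1=68 S2=-2 S3=37 S4=18 blocked=[2]
Op 11: conn=38 S1=73 S2=-2 S3=37 S4=18 blocked=[2]
Op 12: conn=24 S1=73 S2=-16 S3=37 S4=18 blocked=[2]
Op 13: conn=24 S1=86 S2=-16 S3=37 S4=18 blocked=[2]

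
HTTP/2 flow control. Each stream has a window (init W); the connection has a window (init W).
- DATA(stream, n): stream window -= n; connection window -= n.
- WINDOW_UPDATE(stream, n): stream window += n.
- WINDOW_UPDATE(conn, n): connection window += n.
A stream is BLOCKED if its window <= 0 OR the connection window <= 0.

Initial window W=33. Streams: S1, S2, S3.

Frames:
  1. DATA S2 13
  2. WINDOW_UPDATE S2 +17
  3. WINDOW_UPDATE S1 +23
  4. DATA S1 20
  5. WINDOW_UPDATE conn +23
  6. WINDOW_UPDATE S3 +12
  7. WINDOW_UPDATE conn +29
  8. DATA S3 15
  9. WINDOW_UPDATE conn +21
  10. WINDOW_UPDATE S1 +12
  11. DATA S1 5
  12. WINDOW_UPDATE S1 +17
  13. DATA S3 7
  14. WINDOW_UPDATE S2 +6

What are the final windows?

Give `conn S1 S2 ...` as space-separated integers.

Answer: 46 60 43 23

Derivation:
Op 1: conn=20 S1=33 S2=20 S3=33 blocked=[]
Op 2: conn=20 S1=33 S2=37 S3=33 blocked=[]
Op 3: conn=20 S1=56 S2=37 S3=33 blocked=[]
Op 4: conn=0 S1=36 S2=37 S3=33 blocked=[1, 2, 3]
Op 5: conn=23 S1=36 S2=37 S3=33 blocked=[]
Op 6: conn=23 S1=36 S2=37 S3=45 blocked=[]
Op 7: conn=52 S1=36 S2=37 S3=45 blocked=[]
Op 8: conn=37 S1=36 S2=37 S3=30 blocked=[]
Op 9: conn=58 S1=36 S2=37 S3=30 blocked=[]
Op 10: conn=58 S1=48 S2=37 S3=30 blocked=[]
Op 11: conn=53 S1=43 S2=37 S3=30 blocked=[]
Op 12: conn=53 S1=60 S2=37 S3=30 blocked=[]
Op 13: conn=46 S1=60 S2=37 S3=23 blocked=[]
Op 14: conn=46 S1=60 S2=43 S3=23 blocked=[]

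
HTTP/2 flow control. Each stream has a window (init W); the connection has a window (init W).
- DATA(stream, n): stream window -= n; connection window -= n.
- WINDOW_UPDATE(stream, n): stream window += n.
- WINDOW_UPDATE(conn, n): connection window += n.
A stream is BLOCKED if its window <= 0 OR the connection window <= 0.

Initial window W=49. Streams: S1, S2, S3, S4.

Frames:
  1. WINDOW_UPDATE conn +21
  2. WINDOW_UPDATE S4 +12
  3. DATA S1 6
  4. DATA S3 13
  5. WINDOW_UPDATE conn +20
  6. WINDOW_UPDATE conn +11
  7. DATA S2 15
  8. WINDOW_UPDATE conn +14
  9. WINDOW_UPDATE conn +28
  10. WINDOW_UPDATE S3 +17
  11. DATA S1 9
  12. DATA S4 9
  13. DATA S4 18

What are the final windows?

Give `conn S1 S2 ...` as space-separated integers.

Answer: 73 34 34 53 34

Derivation:
Op 1: conn=70 S1=49 S2=49 S3=49 S4=49 blocked=[]
Op 2: conn=70 S1=49 S2=49 S3=49 S4=61 blocked=[]
Op 3: conn=64 S1=43 S2=49 S3=49 S4=61 blocked=[]
Op 4: conn=51 S1=43 S2=49 S3=36 S4=61 blocked=[]
Op 5: conn=71 S1=43 S2=49 S3=36 S4=61 blocked=[]
Op 6: conn=82 S1=43 S2=49 S3=36 S4=61 blocked=[]
Op 7: conn=67 S1=43 S2=34 S3=36 S4=61 blocked=[]
Op 8: conn=81 S1=43 S2=34 S3=36 S4=61 blocked=[]
Op 9: conn=109 S1=43 S2=34 S3=36 S4=61 blocked=[]
Op 10: conn=109 S1=43 S2=34 S3=53 S4=61 blocked=[]
Op 11: conn=100 S1=34 S2=34 S3=53 S4=61 blocked=[]
Op 12: conn=91 S1=34 S2=34 S3=53 S4=52 blocked=[]
Op 13: conn=73 S1=34 S2=34 S3=53 S4=34 blocked=[]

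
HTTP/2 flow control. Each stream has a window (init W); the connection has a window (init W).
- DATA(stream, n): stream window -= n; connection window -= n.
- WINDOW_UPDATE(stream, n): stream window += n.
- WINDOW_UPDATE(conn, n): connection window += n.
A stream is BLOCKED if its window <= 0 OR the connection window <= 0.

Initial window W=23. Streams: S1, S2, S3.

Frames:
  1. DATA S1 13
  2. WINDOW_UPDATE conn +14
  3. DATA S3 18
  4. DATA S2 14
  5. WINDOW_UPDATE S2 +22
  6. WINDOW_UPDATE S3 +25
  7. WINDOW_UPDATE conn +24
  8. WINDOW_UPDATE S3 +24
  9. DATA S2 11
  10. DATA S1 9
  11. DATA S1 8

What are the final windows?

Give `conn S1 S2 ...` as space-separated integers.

Answer: -12 -7 20 54

Derivation:
Op 1: conn=10 S1=10 S2=23 S3=23 blocked=[]
Op 2: conn=24 S1=10 S2=23 S3=23 blocked=[]
Op 3: conn=6 S1=10 S2=23 S3=5 blocked=[]
Op 4: conn=-8 S1=10 S2=9 S3=5 blocked=[1, 2, 3]
Op 5: conn=-8 S1=10 S2=31 S3=5 blocked=[1, 2, 3]
Op 6: conn=-8 S1=10 S2=31 S3=30 blocked=[1, 2, 3]
Op 7: conn=16 S1=10 S2=31 S3=30 blocked=[]
Op 8: conn=16 S1=10 S2=31 S3=54 blocked=[]
Op 9: conn=5 S1=10 S2=20 S3=54 blocked=[]
Op 10: conn=-4 S1=1 S2=20 S3=54 blocked=[1, 2, 3]
Op 11: conn=-12 S1=-7 S2=20 S3=54 blocked=[1, 2, 3]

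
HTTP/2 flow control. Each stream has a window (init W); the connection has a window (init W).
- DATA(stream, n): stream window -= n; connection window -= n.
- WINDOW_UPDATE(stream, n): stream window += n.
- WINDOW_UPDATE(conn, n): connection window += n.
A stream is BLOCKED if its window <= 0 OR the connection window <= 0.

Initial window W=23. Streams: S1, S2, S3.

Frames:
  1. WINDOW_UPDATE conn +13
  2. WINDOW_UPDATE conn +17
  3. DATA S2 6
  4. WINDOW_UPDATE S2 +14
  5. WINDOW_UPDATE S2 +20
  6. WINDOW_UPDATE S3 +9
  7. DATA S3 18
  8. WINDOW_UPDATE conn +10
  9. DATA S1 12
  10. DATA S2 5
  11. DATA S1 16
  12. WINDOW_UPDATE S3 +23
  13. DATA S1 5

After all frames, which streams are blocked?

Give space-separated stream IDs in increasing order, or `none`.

Op 1: conn=36 S1=23 S2=23 S3=23 blocked=[]
Op 2: conn=53 S1=23 S2=23 S3=23 blocked=[]
Op 3: conn=47 S1=23 S2=17 S3=23 blocked=[]
Op 4: conn=47 S1=23 S2=31 S3=23 blocked=[]
Op 5: conn=47 S1=23 S2=51 S3=23 blocked=[]
Op 6: conn=47 S1=23 S2=51 S3=32 blocked=[]
Op 7: conn=29 S1=23 S2=51 S3=14 blocked=[]
Op 8: conn=39 S1=23 S2=51 S3=14 blocked=[]
Op 9: conn=27 S1=11 S2=51 S3=14 blocked=[]
Op 10: conn=22 S1=11 S2=46 S3=14 blocked=[]
Op 11: conn=6 S1=-5 S2=46 S3=14 blocked=[1]
Op 12: conn=6 S1=-5 S2=46 S3=37 blocked=[1]
Op 13: conn=1 S1=-10 S2=46 S3=37 blocked=[1]

Answer: S1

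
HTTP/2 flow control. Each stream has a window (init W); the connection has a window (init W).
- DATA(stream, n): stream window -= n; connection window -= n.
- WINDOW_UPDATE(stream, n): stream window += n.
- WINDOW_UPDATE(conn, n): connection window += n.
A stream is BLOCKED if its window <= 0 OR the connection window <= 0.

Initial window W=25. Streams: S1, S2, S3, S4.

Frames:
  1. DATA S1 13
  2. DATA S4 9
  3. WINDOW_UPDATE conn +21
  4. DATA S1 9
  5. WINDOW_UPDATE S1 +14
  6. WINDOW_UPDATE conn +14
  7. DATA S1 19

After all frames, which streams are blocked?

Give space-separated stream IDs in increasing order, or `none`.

Op 1: conn=12 S1=12 S2=25 S3=25 S4=25 blocked=[]
Op 2: conn=3 S1=12 S2=25 S3=25 S4=16 blocked=[]
Op 3: conn=24 S1=12 S2=25 S3=25 S4=16 blocked=[]
Op 4: conn=15 S1=3 S2=25 S3=25 S4=16 blocked=[]
Op 5: conn=15 S1=17 S2=25 S3=25 S4=16 blocked=[]
Op 6: conn=29 S1=17 S2=25 S3=25 S4=16 blocked=[]
Op 7: conn=10 S1=-2 S2=25 S3=25 S4=16 blocked=[1]

Answer: S1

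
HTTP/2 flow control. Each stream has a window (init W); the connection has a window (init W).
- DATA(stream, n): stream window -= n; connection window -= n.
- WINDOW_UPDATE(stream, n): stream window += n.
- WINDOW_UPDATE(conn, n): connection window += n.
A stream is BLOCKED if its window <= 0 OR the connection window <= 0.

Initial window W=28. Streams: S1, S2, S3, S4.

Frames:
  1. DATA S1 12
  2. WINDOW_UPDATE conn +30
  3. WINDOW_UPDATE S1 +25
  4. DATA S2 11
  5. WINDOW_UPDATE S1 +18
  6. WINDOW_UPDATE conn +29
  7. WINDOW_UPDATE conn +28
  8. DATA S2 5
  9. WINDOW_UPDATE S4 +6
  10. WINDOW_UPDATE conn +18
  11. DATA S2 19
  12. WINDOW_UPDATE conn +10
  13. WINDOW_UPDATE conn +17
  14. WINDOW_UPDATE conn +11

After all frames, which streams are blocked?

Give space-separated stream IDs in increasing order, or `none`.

Answer: S2

Derivation:
Op 1: conn=16 S1=16 S2=28 S3=28 S4=28 blocked=[]
Op 2: conn=46 S1=16 S2=28 S3=28 S4=28 blocked=[]
Op 3: conn=46 S1=41 S2=28 S3=28 S4=28 blocked=[]
Op 4: conn=35 S1=41 S2=17 S3=28 S4=28 blocked=[]
Op 5: conn=35 S1=59 S2=17 S3=28 S4=28 blocked=[]
Op 6: conn=64 S1=59 S2=17 S3=28 S4=28 blocked=[]
Op 7: conn=92 S1=59 S2=17 S3=28 S4=28 blocked=[]
Op 8: conn=87 S1=59 S2=12 S3=28 S4=28 blocked=[]
Op 9: conn=87 S1=59 S2=12 S3=28 S4=34 blocked=[]
Op 10: conn=105 S1=59 S2=12 S3=28 S4=34 blocked=[]
Op 11: conn=86 S1=59 S2=-7 S3=28 S4=34 blocked=[2]
Op 12: conn=96 S1=59 S2=-7 S3=28 S4=34 blocked=[2]
Op 13: conn=113 S1=59 S2=-7 S3=28 S4=34 blocked=[2]
Op 14: conn=124 S1=59 S2=-7 S3=28 S4=34 blocked=[2]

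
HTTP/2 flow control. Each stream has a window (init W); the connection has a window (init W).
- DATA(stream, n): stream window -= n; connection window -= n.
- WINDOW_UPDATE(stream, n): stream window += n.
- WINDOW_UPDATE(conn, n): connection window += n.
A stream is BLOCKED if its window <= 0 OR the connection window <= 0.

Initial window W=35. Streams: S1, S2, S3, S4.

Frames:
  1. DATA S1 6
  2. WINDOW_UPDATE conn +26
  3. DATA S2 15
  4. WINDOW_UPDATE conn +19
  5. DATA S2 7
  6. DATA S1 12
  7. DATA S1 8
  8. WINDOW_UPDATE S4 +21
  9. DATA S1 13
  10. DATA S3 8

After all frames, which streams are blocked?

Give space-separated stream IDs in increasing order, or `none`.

Answer: S1

Derivation:
Op 1: conn=29 S1=29 S2=35 S3=35 S4=35 blocked=[]
Op 2: conn=55 S1=29 S2=35 S3=35 S4=35 blocked=[]
Op 3: conn=40 S1=29 S2=20 S3=35 S4=35 blocked=[]
Op 4: conn=59 S1=29 S2=20 S3=35 S4=35 blocked=[]
Op 5: conn=52 S1=29 S2=13 S3=35 S4=35 blocked=[]
Op 6: conn=40 S1=17 S2=13 S3=35 S4=35 blocked=[]
Op 7: conn=32 S1=9 S2=13 S3=35 S4=35 blocked=[]
Op 8: conn=32 S1=9 S2=13 S3=35 S4=56 blocked=[]
Op 9: conn=19 S1=-4 S2=13 S3=35 S4=56 blocked=[1]
Op 10: conn=11 S1=-4 S2=13 S3=27 S4=56 blocked=[1]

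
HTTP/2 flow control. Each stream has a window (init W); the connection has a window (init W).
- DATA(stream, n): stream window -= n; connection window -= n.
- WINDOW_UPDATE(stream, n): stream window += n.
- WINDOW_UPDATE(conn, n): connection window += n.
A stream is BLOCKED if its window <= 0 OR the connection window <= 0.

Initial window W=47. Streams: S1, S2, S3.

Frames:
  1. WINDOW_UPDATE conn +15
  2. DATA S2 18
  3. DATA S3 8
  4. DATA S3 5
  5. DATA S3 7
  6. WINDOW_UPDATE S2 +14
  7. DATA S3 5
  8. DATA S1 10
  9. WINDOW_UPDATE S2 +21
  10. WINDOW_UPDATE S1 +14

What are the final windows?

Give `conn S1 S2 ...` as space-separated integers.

Op 1: conn=62 S1=47 S2=47 S3=47 blocked=[]
Op 2: conn=44 S1=47 S2=29 S3=47 blocked=[]
Op 3: conn=36 S1=47 S2=29 S3=39 blocked=[]
Op 4: conn=31 S1=47 S2=29 S3=34 blocked=[]
Op 5: conn=24 S1=47 S2=29 S3=27 blocked=[]
Op 6: conn=24 S1=47 S2=43 S3=27 blocked=[]
Op 7: conn=19 S1=47 S2=43 S3=22 blocked=[]
Op 8: conn=9 S1=37 S2=43 S3=22 blocked=[]
Op 9: conn=9 S1=37 S2=64 S3=22 blocked=[]
Op 10: conn=9 S1=51 S2=64 S3=22 blocked=[]

Answer: 9 51 64 22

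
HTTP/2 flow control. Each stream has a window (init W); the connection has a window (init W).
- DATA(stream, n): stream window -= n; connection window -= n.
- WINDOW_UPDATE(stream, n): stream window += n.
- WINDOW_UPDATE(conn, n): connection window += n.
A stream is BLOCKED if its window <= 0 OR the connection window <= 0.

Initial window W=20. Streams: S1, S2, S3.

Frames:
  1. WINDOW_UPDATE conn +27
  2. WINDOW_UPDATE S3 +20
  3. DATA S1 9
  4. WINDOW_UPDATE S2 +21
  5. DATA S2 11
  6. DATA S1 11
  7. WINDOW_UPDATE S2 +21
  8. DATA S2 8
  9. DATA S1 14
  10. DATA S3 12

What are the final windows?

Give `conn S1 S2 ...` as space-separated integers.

Answer: -18 -14 43 28

Derivation:
Op 1: conn=47 S1=20 S2=20 S3=20 blocked=[]
Op 2: conn=47 S1=20 S2=20 S3=40 blocked=[]
Op 3: conn=38 S1=11 S2=20 S3=40 blocked=[]
Op 4: conn=38 S1=11 S2=41 S3=40 blocked=[]
Op 5: conn=27 S1=11 S2=30 S3=40 blocked=[]
Op 6: conn=16 S1=0 S2=30 S3=40 blocked=[1]
Op 7: conn=16 S1=0 S2=51 S3=40 blocked=[1]
Op 8: conn=8 S1=0 S2=43 S3=40 blocked=[1]
Op 9: conn=-6 S1=-14 S2=43 S3=40 blocked=[1, 2, 3]
Op 10: conn=-18 S1=-14 S2=43 S3=28 blocked=[1, 2, 3]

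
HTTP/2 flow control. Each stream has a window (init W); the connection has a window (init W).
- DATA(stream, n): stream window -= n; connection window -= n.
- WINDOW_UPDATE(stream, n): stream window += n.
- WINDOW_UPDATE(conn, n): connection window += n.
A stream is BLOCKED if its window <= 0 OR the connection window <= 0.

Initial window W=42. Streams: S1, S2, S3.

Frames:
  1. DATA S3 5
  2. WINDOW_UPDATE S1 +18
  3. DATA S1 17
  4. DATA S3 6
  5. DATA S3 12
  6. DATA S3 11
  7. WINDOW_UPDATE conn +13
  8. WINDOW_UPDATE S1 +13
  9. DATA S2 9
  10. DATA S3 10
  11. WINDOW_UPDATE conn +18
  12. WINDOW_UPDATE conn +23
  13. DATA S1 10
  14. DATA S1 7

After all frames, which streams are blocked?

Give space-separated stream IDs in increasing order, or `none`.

Answer: S3

Derivation:
Op 1: conn=37 S1=42 S2=42 S3=37 blocked=[]
Op 2: conn=37 S1=60 S2=42 S3=37 blocked=[]
Op 3: conn=20 S1=43 S2=42 S3=37 blocked=[]
Op 4: conn=14 S1=43 S2=42 S3=31 blocked=[]
Op 5: conn=2 S1=43 S2=42 S3=19 blocked=[]
Op 6: conn=-9 S1=43 S2=42 S3=8 blocked=[1, 2, 3]
Op 7: conn=4 S1=43 S2=42 S3=8 blocked=[]
Op 8: conn=4 S1=56 S2=42 S3=8 blocked=[]
Op 9: conn=-5 S1=56 S2=33 S3=8 blocked=[1, 2, 3]
Op 10: conn=-15 S1=56 S2=33 S3=-2 blocked=[1, 2, 3]
Op 11: conn=3 S1=56 S2=33 S3=-2 blocked=[3]
Op 12: conn=26 S1=56 S2=33 S3=-2 blocked=[3]
Op 13: conn=16 S1=46 S2=33 S3=-2 blocked=[3]
Op 14: conn=9 S1=39 S2=33 S3=-2 blocked=[3]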